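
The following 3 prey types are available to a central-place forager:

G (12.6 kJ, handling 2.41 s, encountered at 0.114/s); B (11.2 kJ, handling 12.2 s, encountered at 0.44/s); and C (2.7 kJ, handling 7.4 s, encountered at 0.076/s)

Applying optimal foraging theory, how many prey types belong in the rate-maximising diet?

E/h in descending order: G 5.23, B 0.918, C 0.365 kJ/s. The optimal diet is the largest prefix of this list for which every included type satisfies E_i/h_i > R on the types above it.
Rate on top 1: 1.127. B: 0.918 < 1.127 → exclude; stop.
Optimal diet: G — 1 of 3 types.

1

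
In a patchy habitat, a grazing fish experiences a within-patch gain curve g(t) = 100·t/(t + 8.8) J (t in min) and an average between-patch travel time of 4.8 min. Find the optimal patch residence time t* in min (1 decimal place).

Maximise g(t)/(T+t): set derivative to zero → g'(t)(T+t) = g(t).
g'(t) = 100·8.8/(t + 8.8)². Setting 100·8.8/(t+8.8)² = 100t/[(t+8.8)(4.8+t)] gives 8.8(4.8+t) = t(t+8.8), so t² = 8.8×4.8 = 42.24.
t* = √42.24 = 6.499 min.

6.5 min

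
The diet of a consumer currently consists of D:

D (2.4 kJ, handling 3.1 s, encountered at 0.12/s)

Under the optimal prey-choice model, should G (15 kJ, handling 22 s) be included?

Current rate: (0.12×2.4)/(1 + 0.12×3.1) = 0.2099 kJ/s.
G: E/h = 15/22 = 0.6818 kJ/s.
0.6818 > 0.2099, so adding G raises the average — include it.

Yes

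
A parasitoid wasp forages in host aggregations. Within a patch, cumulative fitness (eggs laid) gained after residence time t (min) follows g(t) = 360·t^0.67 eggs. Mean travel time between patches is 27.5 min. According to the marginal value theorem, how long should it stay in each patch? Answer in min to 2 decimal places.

By the marginal value theorem, leave when the instantaneous gain rate g'(t) equals the habitat-wide average g(t)/(T + t).
g'(t) = 0.67·360·t^-0.33. Setting 0.67·360·t^-0.33 = 360·t^0.67/(27.5+t) gives 0.67(27.5+t) = t, so 0.33·t = 0.67×27.5.
t* = 0.67×27.5/0.33 = 55.83 min.

55.83 min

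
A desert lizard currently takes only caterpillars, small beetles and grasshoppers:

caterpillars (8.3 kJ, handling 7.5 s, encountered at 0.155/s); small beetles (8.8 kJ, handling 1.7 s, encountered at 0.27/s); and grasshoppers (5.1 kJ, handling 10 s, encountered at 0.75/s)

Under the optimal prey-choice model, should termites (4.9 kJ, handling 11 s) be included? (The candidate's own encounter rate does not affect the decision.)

Intake rate on the current diet: R = (0.155×8.3 + 0.27×8.8 + 0.75×5.1) / (1 + 0.155×7.5 + 0.27×1.7 + 0.75×10) = 7.488/10.12 = 0.7398 kJ/s.
Profitability of termites: 4.9/11 = 0.4455 kJ/s.
Since 0.4455 < R, time spent handling termites is better spent searching.

No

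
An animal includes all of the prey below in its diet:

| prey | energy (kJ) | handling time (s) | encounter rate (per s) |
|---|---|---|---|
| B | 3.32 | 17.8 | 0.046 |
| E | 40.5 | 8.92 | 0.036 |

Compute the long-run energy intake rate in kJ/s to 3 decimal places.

R = Σλ_iE_i / (1 + Σλ_ih_i)
Numerator: 0.046×3.32 + 0.036×40.5 = 1.611
Denominator: 1 + 0.046×17.8 + 0.036×8.92 = 2.14
R = 1.611/2.14 = 0.7527 kJ/s

0.753 kJ/s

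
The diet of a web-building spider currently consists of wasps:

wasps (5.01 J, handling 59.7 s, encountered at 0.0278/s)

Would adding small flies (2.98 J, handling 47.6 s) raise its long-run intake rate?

Yes

On wasps alone, R = ΣλE/(1+Σλh) = 0.1393/2.66 = 0.05237 J/s.
small flies: E/h = 2.98/47.6 = 0.06261 J/s.
Since 0.06261 > R, including small flies increases the long-run rate.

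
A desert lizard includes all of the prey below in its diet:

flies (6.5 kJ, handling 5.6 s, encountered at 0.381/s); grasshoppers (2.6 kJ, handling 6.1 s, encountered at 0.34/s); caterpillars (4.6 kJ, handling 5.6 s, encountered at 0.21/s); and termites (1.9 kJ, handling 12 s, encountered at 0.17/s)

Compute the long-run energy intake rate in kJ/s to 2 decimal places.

0.55 kJ/s

R = (0.381×6.5 + 0.34×2.6 + 0.21×4.6 + 0.17×1.9) / (1 + 0.381×5.6 + 0.34×6.1 + 0.21×5.6 + 0.17×12) = 4.649/8.424 = 0.552 kJ/s.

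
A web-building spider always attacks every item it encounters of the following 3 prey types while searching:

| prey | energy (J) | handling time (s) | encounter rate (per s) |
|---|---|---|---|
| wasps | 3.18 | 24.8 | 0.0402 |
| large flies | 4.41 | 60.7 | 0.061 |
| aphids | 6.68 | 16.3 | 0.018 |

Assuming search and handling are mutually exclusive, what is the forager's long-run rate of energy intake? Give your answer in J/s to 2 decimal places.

0.09 J/s

R = Σλ_iE_i / (1 + Σλ_ih_i)
Numerator: 0.0402×3.18 + 0.061×4.41 + 0.018×6.68 = 0.5171
Denominator: 1 + 0.0402×24.8 + 0.061×60.7 + 0.018×16.3 = 5.993
R = 0.5171/5.993 = 0.08628 J/s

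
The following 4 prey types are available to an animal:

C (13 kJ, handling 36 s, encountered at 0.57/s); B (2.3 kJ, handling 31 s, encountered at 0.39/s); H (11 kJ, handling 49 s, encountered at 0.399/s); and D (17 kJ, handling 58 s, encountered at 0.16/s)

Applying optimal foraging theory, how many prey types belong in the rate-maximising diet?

1

Profitabilities (E/h, kJ/s): C 0.361, D 0.293, H 0.224, B 0.0742. Add prey in this order while the next type's profitability exceeds the intake rate on those already taken.
Rate on top 1: 0.3443. D: 0.293 < 0.3443 → exclude; stop.
Optimal diet: C — 1 of 4 types.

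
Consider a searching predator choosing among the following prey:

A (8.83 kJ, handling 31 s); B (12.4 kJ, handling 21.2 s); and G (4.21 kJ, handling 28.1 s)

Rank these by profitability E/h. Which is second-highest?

A

In descending order of E/h:
B: 12.4/21.2 = 0.585 kJ/s
A: 8.83/31 = 0.285 kJ/s
G: 4.21/28.1 = 0.15 kJ/s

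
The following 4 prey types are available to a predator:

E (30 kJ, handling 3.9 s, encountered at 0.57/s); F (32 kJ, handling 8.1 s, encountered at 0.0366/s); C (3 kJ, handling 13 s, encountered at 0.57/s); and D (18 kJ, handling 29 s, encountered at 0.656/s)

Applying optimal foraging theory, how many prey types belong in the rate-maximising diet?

Rank by E/h (kJ/s): E 7.69, F 3.95, D 0.621, C 0.231. Include each in turn until the next type's E/h falls below the running intake rate.
Rate on top 1: 5.306. F: 3.95 < 5.306 → exclude; stop.
Optimal diet: E — 1 of 4 types.

1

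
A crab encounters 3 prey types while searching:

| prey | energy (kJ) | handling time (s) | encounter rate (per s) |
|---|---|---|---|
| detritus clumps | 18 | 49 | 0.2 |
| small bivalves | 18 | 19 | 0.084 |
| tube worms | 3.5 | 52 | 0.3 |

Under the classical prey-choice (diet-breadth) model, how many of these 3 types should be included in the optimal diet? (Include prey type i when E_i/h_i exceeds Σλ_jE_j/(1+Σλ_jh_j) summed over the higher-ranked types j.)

1

Rank by E/h (kJ/s): small bivalves 0.947, detritus clumps 0.367, tube worms 0.0673. Include each in turn until the next type's E/h falls below the running intake rate.
Rate on top 1: 0.5824. detritus clumps: 0.367 < 0.5824 → exclude; stop.
Optimal diet: small bivalves — 1 of 3 types.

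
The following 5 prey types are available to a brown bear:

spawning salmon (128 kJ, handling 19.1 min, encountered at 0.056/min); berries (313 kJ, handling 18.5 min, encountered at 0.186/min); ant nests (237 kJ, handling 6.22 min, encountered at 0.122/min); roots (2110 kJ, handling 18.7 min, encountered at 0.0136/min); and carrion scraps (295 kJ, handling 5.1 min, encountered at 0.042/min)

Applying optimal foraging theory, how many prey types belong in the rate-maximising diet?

Rank by E/h (kJ/min): roots 113, carrion scraps 57.8, ant nests 38.1, berries 16.9, spawning salmon 6.7. Include each in turn until the next type's E/h falls below the running intake rate.
Rate on top 1: 22.88. carrion scraps: 57.8 > 22.88 → include.
Rate on top 2: 27.98. ant nests: 38.1 > 27.98 → include.
Rate on top 3: 31.43. berries: 16.9 < 31.43 → exclude; stop.
Optimal diet: roots, carrion scraps, ant nests — 3 of 5 types.

3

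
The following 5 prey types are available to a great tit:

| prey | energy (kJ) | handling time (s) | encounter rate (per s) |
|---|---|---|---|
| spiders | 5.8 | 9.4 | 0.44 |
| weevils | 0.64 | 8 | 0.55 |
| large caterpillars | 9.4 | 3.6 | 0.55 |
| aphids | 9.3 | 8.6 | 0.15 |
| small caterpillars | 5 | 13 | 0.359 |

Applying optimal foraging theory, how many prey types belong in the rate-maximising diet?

E/h in descending order: large caterpillars 2.61, aphids 1.08, spiders 0.617, small caterpillars 0.385, weevils 0.08 kJ/s. The optimal diet is the largest prefix of this list for which every included type satisfies E_i/h_i > R on the types above it.
Rate on top 1: 1.735. aphids: 1.08 < 1.735 → exclude; stop.
Optimal diet: large caterpillars — 1 of 5 types.

1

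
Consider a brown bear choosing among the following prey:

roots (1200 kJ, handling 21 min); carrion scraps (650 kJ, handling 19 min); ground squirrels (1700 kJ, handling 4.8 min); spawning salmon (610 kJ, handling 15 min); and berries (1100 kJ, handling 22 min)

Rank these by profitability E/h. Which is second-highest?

roots

In descending order of E/h:
ground squirrels: 1700/4.8 = 354 kJ/min
roots: 1200/21 = 57.1 kJ/min
berries: 1100/22 = 50 kJ/min
spawning salmon: 610/15 = 40.7 kJ/min
carrion scraps: 650/19 = 34.2 kJ/min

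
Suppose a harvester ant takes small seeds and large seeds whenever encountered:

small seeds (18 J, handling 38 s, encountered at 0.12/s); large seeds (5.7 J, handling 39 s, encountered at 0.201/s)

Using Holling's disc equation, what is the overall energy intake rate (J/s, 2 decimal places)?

Energy encountered per unit search time: 0.12×18 + 0.201×5.7 = 3.306 J/s.
Handling time per unit search time: 0.12×38 + 0.201×39 = 12.4.
Rate = 3.306/(1 + 12.4) = 0.2467 J/s.

0.25 J/s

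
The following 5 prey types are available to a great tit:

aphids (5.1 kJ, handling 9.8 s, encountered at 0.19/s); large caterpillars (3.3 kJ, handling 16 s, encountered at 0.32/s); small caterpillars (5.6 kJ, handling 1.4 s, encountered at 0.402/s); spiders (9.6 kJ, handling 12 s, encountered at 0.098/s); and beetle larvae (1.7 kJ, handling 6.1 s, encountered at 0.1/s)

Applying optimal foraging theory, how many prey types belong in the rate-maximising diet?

1

Profitabilities (E/h, kJ/s): small caterpillars 4, spiders 0.8, aphids 0.52, beetle larvae 0.279, large caterpillars 0.206. Add prey in this order while the next type's profitability exceeds the intake rate on those already taken.
Rate on top 1: 1.44. spiders: 0.8 < 1.44 → exclude; stop.
Optimal diet: small caterpillars — 1 of 5 types.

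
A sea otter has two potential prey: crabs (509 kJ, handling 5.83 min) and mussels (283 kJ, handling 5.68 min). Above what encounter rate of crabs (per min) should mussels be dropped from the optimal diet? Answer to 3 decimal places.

The zero-one rule: include mussels iff E₂/h₂ > λE₁/(1+λh₁). Equality gives the switch point.
λE₁h₂ = E₂ + λE₂h₁ ⇒ λ = E₂/(E₁h₂ − E₂h₁) = 283/(2891 − 1650) = 0.228 per min.

0.228 per min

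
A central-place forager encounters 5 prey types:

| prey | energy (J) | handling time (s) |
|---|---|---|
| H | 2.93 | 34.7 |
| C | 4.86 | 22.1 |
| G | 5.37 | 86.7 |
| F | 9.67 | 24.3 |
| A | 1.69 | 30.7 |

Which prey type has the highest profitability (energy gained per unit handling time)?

F

In descending order of E/h:
F: 9.67/24.3 = 0.398 J/s
C: 4.86/22.1 = 0.22 J/s
H: 2.93/34.7 = 0.0844 J/s
G: 5.37/86.7 = 0.0619 J/s
A: 1.69/30.7 = 0.055 J/s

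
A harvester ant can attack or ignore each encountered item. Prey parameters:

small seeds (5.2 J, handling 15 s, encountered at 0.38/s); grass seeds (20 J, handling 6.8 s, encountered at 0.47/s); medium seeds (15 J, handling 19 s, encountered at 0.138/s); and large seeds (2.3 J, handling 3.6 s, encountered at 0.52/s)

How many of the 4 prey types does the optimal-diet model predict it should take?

1

E/h in descending order: grass seeds 2.94, medium seeds 0.789, large seeds 0.639, small seeds 0.347 J/s. The optimal diet is the largest prefix of this list for which every included type satisfies E_i/h_i > R on the types above it.
Rate on top 1: 2.24. medium seeds: 0.789 < 2.24 → exclude; stop.
Optimal diet: grass seeds — 1 of 4 types.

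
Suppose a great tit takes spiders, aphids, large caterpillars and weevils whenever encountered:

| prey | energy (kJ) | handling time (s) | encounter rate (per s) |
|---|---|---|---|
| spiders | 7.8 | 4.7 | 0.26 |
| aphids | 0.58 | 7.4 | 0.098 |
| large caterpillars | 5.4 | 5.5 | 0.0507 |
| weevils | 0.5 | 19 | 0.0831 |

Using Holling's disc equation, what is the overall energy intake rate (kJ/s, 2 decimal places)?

0.50 kJ/s

R = Σλ_iE_i / (1 + Σλ_ih_i)
Numerator: 0.26×7.8 + 0.098×0.58 + 0.0507×5.4 + 0.0831×0.5 = 2.4
Denominator: 1 + 0.26×4.7 + 0.098×7.4 + 0.0507×5.5 + 0.0831×19 = 4.805
R = 2.4/4.805 = 0.4995 kJ/s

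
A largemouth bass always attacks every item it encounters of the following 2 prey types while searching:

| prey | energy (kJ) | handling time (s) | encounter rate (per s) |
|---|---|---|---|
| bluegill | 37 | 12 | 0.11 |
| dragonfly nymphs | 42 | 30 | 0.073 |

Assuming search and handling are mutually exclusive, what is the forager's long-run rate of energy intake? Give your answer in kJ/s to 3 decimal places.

1.582 kJ/s

Energy encountered per unit search time: 0.11×37 + 0.073×42 = 7.136 kJ/s.
Handling time per unit search time: 0.11×12 + 0.073×30 = 3.51.
Rate = 7.136/(1 + 3.51) = 1.582 kJ/s.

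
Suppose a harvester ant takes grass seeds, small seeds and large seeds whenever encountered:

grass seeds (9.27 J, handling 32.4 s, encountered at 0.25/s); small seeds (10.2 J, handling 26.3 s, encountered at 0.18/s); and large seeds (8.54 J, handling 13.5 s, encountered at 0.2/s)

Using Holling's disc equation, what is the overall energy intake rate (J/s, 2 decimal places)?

0.35 J/s

R = Σλ_iE_i / (1 + Σλ_ih_i)
Numerator: 0.25×9.27 + 0.18×10.2 + 0.2×8.54 = 5.861
Denominator: 1 + 0.25×32.4 + 0.18×26.3 + 0.2×13.5 = 16.53
R = 5.861/16.53 = 0.3545 J/s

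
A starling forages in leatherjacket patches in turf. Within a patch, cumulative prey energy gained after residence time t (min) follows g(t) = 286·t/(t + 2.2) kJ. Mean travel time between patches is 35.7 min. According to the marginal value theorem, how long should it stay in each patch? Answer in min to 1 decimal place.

Maximise g(t)/(T+t): set derivative to zero → g'(t)(T+t) = g(t).
g'(t) = 286·2.2/(t + 2.2)². Setting 286·2.2/(t+2.2)² = 286t/[(t+2.2)(35.7+t)] gives 2.2(35.7+t) = t(t+2.2), so t² = 2.2×35.7 = 78.54.
t* = √78.54 = 8.862 min.

8.9 min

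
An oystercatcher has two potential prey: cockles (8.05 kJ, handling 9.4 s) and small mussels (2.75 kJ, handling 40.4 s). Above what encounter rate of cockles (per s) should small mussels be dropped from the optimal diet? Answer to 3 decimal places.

0.009 per s

At the threshold, the rate on cockles alone equals the profitability of small mussels: λ·8.05/(1 + λ·9.4) = 2.75/40.4 = 0.06807.
Rearranging, λ(8.05 − 0.06807×9.4) = 0.06807, so λ = 0.06807/7.41 = 0.009186 per s.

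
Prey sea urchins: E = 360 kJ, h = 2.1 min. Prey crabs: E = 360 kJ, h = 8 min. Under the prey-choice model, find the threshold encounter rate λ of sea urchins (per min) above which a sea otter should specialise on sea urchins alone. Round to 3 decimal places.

0.169 per min

Drop crabs once their profitability E₂/h₂ falls below the rate achievable on sea urchins alone: E₂/h₂ = λE₁/(1 + λh₁).
Solve for λ: λE₁h₂ = E₂(1 + λh₁) → λ(E₁h₂ − E₂h₁) = E₂ → λ = E₂/(E₁h₂ − E₂h₁).
λ = 360/(360×8 − 360×2.1) = 360/2124 = 0.1695 per min.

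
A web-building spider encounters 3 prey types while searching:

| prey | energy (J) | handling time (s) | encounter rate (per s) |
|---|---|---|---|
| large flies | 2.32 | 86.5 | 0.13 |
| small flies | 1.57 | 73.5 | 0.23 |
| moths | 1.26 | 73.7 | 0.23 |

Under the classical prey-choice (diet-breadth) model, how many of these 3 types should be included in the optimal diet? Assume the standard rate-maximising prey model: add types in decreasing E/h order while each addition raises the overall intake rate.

Rank by E/h (J/s): large flies 0.0268, small flies 0.0214, moths 0.0171. Include each in turn until the next type's E/h falls below the running intake rate.
Rate on top 1: 0.02463. small flies: 0.0214 < 0.02463 → exclude; stop.
Optimal diet: large flies — 1 of 3 types.

1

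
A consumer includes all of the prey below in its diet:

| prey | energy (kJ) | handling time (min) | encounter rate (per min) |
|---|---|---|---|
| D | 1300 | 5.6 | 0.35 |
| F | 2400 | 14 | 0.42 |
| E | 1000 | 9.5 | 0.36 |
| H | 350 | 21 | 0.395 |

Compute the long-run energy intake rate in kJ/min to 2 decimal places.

95.41 kJ/min

R = (0.35×1300 + 0.42×2400 + 0.36×1000 + 0.395×350) / (1 + 0.35×5.6 + 0.42×14 + 0.36×9.5 + 0.395×21) = 1961/20.55 = 95.41 kJ/min.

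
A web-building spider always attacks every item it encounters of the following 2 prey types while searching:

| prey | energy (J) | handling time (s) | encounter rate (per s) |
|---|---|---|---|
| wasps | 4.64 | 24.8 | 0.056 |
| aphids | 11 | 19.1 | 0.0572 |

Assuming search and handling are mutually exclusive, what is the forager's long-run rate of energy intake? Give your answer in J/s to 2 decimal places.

R = Σλ_iE_i / (1 + Σλ_ih_i)
Numerator: 0.056×4.64 + 0.0572×11 = 0.889
Denominator: 1 + 0.056×24.8 + 0.0572×19.1 = 3.481
R = 0.889/3.481 = 0.2554 J/s

0.26 J/s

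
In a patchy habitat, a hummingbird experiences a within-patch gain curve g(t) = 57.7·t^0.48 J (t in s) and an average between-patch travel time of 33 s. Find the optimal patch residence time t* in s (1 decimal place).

30.5 s

Optimal t* satisfies g'(t*) = g(t*)/(T + t*).
g'(t) = 0.48·57.7·t^-0.52. Setting 0.48·57.7·t^-0.52 = 57.7·t^0.48/(33+t) gives 0.48(33+t) = t, so 0.52·t = 0.48×33.
t* = 0.48×33/0.52 = 30.46 s.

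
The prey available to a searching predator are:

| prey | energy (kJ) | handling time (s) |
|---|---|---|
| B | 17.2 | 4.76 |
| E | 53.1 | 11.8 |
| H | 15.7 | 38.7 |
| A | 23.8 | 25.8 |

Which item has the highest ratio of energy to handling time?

Profitability E/h (kJ/s): B = 17.2/4.76 = 3.61, E = 53.1/11.8 = 4.5, H = 15.7/38.7 = 0.406, A = 23.8/25.8 = 0.922.
Ranked: E > B > A > H.

E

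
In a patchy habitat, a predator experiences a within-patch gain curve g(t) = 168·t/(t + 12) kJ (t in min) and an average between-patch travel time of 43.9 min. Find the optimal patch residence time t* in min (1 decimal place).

23.0 min

Maximise g(t)/(T+t): set derivative to zero → g'(t)(T+t) = g(t).
g'(t) = 168·12/(t + 12)². Setting 168·12/(t+12)² = 168t/[(t+12)(43.9+t)] gives 12(43.9+t) = t(t+12), so t² = 12×43.9 = 526.8.
t* = √526.8 = 22.95 min.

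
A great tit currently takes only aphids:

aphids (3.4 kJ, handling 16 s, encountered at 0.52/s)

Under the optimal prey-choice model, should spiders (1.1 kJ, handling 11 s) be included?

Current rate: (0.52×3.4)/(1 + 0.52×16) = 0.1897 kJ/s.
spiders: E/h = 1.1/11 = 0.1 kJ/s.
0.1 < 0.1897, so adding spiders would lower the average — exclude it.

No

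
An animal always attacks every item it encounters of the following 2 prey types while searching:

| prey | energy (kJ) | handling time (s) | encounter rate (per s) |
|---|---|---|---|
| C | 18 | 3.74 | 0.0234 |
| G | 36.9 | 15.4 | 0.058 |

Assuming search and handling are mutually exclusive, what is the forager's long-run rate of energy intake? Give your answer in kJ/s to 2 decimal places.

R = Σλ_iE_i / (1 + Σλ_ih_i)
Numerator: 0.0234×18 + 0.058×36.9 = 2.561
Denominator: 1 + 0.0234×3.74 + 0.058×15.4 = 1.981
R = 2.561/1.981 = 1.293 kJ/s

1.29 kJ/s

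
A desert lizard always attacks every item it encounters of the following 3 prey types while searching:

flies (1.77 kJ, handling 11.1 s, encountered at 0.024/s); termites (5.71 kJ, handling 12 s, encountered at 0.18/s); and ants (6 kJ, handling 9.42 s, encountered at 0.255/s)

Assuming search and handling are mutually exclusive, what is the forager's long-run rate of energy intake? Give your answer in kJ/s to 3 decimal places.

0.446 kJ/s

Energy encountered per unit search time: 0.024×1.77 + 0.18×5.71 + 0.255×6 = 2.6 kJ/s.
Handling time per unit search time: 0.024×11.1 + 0.18×12 + 0.255×9.42 = 4.829.
Rate = 2.6/(1 + 4.829) = 0.4461 kJ/s.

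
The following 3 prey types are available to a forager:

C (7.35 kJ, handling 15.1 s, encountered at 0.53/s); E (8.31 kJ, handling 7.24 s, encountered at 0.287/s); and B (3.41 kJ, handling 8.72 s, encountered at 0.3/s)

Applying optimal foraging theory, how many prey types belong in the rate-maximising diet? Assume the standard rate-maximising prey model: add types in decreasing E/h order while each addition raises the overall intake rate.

E/h in descending order: E 1.15, C 0.487, B 0.391 kJ/s. The optimal diet is the largest prefix of this list for which every included type satisfies E_i/h_i > R on the types above it.
Rate on top 1: 0.7749. C: 0.487 < 0.7749 → exclude; stop.
Optimal diet: E — 1 of 3 types.

1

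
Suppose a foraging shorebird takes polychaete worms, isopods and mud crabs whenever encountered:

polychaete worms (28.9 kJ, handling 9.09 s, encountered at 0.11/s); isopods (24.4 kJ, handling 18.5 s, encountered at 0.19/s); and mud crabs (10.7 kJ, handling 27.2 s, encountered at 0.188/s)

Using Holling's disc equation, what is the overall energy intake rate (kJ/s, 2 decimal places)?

R = Σλ_iE_i / (1 + Σλ_ih_i)
Numerator: 0.11×28.9 + 0.19×24.4 + 0.188×10.7 = 9.827
Denominator: 1 + 0.11×9.09 + 0.19×18.5 + 0.188×27.2 = 10.63
R = 9.827/10.63 = 0.9246 kJ/s

0.92 kJ/s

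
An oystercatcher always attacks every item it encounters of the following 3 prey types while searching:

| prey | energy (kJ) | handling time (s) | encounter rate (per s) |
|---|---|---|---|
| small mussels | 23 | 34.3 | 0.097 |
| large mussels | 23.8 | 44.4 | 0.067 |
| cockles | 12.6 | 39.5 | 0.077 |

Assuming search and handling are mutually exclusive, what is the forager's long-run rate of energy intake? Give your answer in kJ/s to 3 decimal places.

0.464 kJ/s

R = Σλ_iE_i / (1 + Σλ_ih_i)
Numerator: 0.097×23 + 0.067×23.8 + 0.077×12.6 = 4.796
Denominator: 1 + 0.097×34.3 + 0.067×44.4 + 0.077×39.5 = 10.34
R = 4.796/10.34 = 0.4637 kJ/s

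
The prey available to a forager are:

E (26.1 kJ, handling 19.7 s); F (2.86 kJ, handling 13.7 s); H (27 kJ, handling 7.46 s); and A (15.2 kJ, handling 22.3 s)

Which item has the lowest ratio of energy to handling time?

F

Profitability E/h (kJ/s): E = 26.1/19.7 = 1.32, F = 2.86/13.7 = 0.209, H = 27/7.46 = 3.62, A = 15.2/22.3 = 0.682.
Ranked: H > E > A > F.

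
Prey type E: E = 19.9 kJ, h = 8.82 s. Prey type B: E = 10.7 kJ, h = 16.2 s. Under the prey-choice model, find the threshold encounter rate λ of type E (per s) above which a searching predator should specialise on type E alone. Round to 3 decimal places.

0.047 per s

At the threshold, the rate on type E alone equals the profitability of type B: λ·19.9/(1 + λ·8.82) = 10.7/16.2 = 0.6605.
Rearranging, λ(19.9 − 0.6605×8.82) = 0.6605, so λ = 0.6605/14.07 = 0.04693 per s.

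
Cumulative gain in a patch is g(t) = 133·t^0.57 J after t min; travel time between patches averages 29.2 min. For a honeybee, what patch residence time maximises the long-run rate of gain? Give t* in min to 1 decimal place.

Optimal t* satisfies g'(t*) = g(t*)/(T + t*).
g'(t) = 0.57·133·t^-0.43. Setting 0.57·133·t^-0.43 = 133·t^0.57/(29.2+t) gives 0.57(29.2+t) = t, so 0.43·t = 0.57×29.2.
t* = 0.57×29.2/0.43 = 38.71 min.

38.7 min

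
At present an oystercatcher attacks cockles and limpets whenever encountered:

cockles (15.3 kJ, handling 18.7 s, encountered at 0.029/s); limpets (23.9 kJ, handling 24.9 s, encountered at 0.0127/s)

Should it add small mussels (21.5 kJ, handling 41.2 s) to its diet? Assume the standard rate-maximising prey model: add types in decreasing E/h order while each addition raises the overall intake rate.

Current rate: (0.029×15.3 + 0.0127×23.9)/(1 + 0.029×18.7 + 0.0127×24.9) = 0.4021 kJ/s.
Profitability of small mussels: 21.5/41.2 = 0.5218 kJ/s.
Since 0.5218 > R, including small mussels increases the long-run rate.

Yes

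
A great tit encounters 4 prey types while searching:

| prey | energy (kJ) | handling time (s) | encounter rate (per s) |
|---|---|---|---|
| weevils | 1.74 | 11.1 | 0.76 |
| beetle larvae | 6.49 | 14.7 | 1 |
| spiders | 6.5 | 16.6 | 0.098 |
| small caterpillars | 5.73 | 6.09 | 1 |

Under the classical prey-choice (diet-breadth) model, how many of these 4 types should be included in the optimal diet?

Profitabilities (E/h, kJ/s): small caterpillars 0.941, beetle larvae 0.441, spiders 0.392, weevils 0.157. Add prey in this order while the next type's profitability exceeds the intake rate on those already taken.
Rate on top 1: 0.8082. beetle larvae: 0.441 < 0.8082 → exclude; stop.
Optimal diet: small caterpillars — 1 of 4 types.

1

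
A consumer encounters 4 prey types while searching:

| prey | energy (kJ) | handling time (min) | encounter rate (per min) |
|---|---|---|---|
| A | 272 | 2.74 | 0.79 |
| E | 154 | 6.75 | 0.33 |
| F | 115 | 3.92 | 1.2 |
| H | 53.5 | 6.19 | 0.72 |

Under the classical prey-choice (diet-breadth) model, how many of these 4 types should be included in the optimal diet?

1

Profitabilities (E/h, kJ/min): A 99.3, F 29.3, E 22.8, H 8.64. Add prey in this order while the next type's profitability exceeds the intake rate on those already taken.
Rate on top 1: 67.9. F: 29.3 < 67.9 → exclude; stop.
Optimal diet: A — 1 of 4 types.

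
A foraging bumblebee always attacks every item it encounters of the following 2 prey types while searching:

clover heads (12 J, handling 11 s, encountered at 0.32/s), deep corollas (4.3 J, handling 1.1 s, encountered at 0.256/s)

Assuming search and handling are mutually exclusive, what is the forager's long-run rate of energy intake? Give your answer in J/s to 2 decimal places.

1.03 J/s

R = Σλ_iE_i / (1 + Σλ_ih_i)
Numerator: 0.32×12 + 0.256×4.3 = 4.941
Denominator: 1 + 0.32×11 + 0.256×1.1 = 4.802
R = 4.941/4.802 = 1.029 J/s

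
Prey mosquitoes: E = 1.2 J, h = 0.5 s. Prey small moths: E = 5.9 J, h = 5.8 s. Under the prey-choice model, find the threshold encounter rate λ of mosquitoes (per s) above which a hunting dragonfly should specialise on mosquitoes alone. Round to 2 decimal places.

The zero-one rule: include small moths iff E₂/h₂ > λE₁/(1+λh₁). Equality gives the switch point.
λE₁h₂ = E₂ + λE₂h₁ ⇒ λ = E₂/(E₁h₂ − E₂h₁) = 5.9/(6.96 − 2.95) = 1.471 per s.

1.47 per s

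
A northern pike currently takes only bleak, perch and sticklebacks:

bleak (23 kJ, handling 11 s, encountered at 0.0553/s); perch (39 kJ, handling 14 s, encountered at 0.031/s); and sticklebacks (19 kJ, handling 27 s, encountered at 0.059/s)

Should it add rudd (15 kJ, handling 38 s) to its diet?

On bleak, perch and sticklebacks alone, R = ΣλE/(1+Σλh) = 3.602/3.635 = 0.9908 kJ/s.
Profitability of rudd: 15/38 = 0.3947 kJ/s.
Since 0.3947 < R, time spent handling rudd is better spent searching.

No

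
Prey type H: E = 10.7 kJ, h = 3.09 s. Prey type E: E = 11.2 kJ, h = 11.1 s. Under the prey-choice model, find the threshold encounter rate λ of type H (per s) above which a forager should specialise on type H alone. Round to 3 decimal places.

0.133 per s

The zero-one rule: include type E iff E₂/h₂ > λE₁/(1+λh₁). Equality gives the switch point.
λE₁h₂ = E₂ + λE₂h₁ ⇒ λ = E₂/(E₁h₂ − E₂h₁) = 11.2/(118.8 − 34.61) = 0.1331 per s.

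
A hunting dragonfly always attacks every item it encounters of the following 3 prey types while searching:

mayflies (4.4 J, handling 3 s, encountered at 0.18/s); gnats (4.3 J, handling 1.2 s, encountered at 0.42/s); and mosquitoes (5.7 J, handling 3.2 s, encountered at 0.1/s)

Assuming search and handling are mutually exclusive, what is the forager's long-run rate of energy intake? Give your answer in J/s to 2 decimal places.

1.34 J/s

Energy encountered per unit search time: 0.18×4.4 + 0.42×4.3 + 0.1×5.7 = 3.168 J/s.
Handling time per unit search time: 0.18×3 + 0.42×1.2 + 0.1×3.2 = 1.364.
Rate = 3.168/(1 + 1.364) = 1.34 J/s.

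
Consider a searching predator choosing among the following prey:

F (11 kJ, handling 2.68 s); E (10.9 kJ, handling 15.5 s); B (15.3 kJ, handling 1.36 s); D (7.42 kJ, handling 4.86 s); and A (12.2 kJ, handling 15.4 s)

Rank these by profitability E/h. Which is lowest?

E

Profitability E/h (kJ/s): F = 11/2.68 = 4.1, E = 10.9/15.5 = 0.703, B = 15.3/1.36 = 11.2, D = 7.42/4.86 = 1.53, A = 12.2/15.4 = 0.792.
Ranked: B > F > D > A > E.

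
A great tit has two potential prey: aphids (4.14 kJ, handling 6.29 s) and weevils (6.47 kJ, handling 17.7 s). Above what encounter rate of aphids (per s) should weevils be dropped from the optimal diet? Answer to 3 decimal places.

At the threshold, the rate on aphids alone equals the profitability of weevils: λ·4.14/(1 + λ·6.29) = 6.47/17.7 = 0.3655.
Rearranging, λ(4.14 − 0.3655×6.29) = 0.3655, so λ = 0.3655/1.841 = 0.1986 per s.

0.199 per s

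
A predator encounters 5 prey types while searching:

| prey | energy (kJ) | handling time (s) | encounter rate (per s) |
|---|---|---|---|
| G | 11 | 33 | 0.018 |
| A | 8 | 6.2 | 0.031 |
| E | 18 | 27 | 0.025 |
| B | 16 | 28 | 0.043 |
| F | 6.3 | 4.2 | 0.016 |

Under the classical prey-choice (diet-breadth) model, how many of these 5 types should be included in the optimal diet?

4

Profitabilities (E/h, kJ/s): F 1.5, A 1.29, E 0.667, B 0.571, G 0.333. Add prey in this order while the next type's profitability exceeds the intake rate on those already taken.
Rate on top 1: 0.09445. A: 1.29 > 0.09445 → include.
Rate on top 2: 0.277. E: 0.667 > 0.277 → include.
Rate on top 3: 0.4129. B: 0.571 > 0.4129 → include.
Rate on top 4: 0.4737. G: 0.333 < 0.4737 → exclude; stop.
Optimal diet: F, A, E, B — 4 of 5 types.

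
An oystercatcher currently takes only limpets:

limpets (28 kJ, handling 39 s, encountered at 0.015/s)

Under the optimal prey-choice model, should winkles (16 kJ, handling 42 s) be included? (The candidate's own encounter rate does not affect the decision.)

Yes

On limpets alone, R = ΣλE/(1+Σλh) = 0.42/1.585 = 0.265 kJ/s.
winkles: E/h = 16/42 = 0.381 kJ/s.
0.381 > 0.265, so adding winkles raises the average — include it.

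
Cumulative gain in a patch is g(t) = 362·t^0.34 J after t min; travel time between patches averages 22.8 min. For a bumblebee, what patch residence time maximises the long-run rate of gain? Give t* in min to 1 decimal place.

11.7 min

Optimal t* satisfies g'(t*) = g(t*)/(T + t*).
g'(t) = 0.34·362·t^-0.66. Setting 0.34·362·t^-0.66 = 362·t^0.34/(22.8+t) gives 0.34(22.8+t) = t, so 0.66·t = 0.34×22.8.
t* = 0.34×22.8/0.66 = 11.75 min.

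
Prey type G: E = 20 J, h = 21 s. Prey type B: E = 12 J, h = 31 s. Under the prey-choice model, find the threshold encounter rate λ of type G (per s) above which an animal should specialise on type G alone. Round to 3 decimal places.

The zero-one rule: include type B iff E₂/h₂ > λE₁/(1+λh₁). Equality gives the switch point.
λE₁h₂ = E₂ + λE₂h₁ ⇒ λ = E₂/(E₁h₂ − E₂h₁) = 12/(620 − 252) = 0.03261 per s.

0.033 per s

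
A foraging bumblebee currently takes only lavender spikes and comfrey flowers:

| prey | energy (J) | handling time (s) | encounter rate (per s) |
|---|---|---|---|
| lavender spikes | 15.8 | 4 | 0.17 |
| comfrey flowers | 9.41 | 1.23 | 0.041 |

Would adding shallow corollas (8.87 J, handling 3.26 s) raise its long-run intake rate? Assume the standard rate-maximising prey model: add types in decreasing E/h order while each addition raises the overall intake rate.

On lavender spikes and comfrey flowers alone, R = ΣλE/(1+Σλh) = 3.072/1.73 = 1.775 J/s.
shallow corollas: E/h = 8.87/3.26 = 2.721 J/s.
Since 2.721 > R, including shallow corollas increases the long-run rate.

Yes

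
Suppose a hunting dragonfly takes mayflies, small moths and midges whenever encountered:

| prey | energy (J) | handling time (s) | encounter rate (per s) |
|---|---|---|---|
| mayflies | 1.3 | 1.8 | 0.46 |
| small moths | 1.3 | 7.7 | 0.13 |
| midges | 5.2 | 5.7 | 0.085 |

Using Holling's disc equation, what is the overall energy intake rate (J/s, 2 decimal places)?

0.36 J/s

Energy encountered per unit search time: 0.46×1.3 + 0.13×1.3 + 0.085×5.2 = 1.209 J/s.
Handling time per unit search time: 0.46×1.8 + 0.13×7.7 + 0.085×5.7 = 2.314.
Rate = 1.209/(1 + 2.314) = 0.3649 J/s.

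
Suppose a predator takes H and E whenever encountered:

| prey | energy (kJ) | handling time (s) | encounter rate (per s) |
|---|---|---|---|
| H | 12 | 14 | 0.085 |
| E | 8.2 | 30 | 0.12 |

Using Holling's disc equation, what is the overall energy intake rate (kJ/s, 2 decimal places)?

0.35 kJ/s

R = (0.085×12 + 0.12×8.2) / (1 + 0.085×14 + 0.12×30) = 2.004/5.79 = 0.3461 kJ/s.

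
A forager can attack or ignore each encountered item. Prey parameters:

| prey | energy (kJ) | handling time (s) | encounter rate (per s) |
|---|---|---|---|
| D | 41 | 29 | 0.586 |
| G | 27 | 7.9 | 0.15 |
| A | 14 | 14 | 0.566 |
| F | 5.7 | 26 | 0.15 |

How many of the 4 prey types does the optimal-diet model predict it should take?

Rank by E/h (kJ/s): G 3.42, D 1.41, A 1, F 0.219. Include each in turn until the next type's E/h falls below the running intake rate.
Rate on top 1: 1.854. D: 1.41 < 1.854 → exclude; stop.
Optimal diet: G — 1 of 4 types.

1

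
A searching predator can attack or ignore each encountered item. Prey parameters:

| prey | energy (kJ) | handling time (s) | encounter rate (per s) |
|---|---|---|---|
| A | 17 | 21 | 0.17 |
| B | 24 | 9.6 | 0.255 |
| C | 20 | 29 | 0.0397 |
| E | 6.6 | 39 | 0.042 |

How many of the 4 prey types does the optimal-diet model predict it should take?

Rank by E/h (kJ/s): B 2.5, A 0.81, C 0.69, E 0.169. Include each in turn until the next type's E/h falls below the running intake rate.
Rate on top 1: 1.775. A: 0.81 < 1.775 → exclude; stop.
Optimal diet: B — 1 of 4 types.

1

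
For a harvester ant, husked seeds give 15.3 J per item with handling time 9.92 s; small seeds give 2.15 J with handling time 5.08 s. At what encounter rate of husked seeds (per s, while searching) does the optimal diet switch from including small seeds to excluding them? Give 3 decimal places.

At the threshold, the rate on husked seeds alone equals the profitability of small seeds: λ·15.3/(1 + λ·9.92) = 2.15/5.08 = 0.4232.
Rearranging, λ(15.3 − 0.4232×9.92) = 0.4232, so λ = 0.4232/11.1 = 0.03812 per s.

0.038 per s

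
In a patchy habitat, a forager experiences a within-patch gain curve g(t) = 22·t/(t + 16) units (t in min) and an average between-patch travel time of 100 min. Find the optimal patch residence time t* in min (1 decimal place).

Maximise g(t)/(T+t): set derivative to zero → g'(t)(T+t) = g(t).
g'(t) = 22·16/(t + 16)². Setting 22·16/(t+16)² = 22t/[(t+16)(100+t)] gives 16(100+t) = t(t+16), so t² = 16×100 = 1600.
t* = √1600 = 40 min.

40.0 min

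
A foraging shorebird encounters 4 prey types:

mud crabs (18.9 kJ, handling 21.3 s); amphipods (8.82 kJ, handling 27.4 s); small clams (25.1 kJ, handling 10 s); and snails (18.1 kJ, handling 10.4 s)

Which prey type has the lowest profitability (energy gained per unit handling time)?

In descending order of E/h:
small clams: 25.1/10 = 2.51 kJ/s
snails: 18.1/10.4 = 1.74 kJ/s
mud crabs: 18.9/21.3 = 0.887 kJ/s
amphipods: 8.82/27.4 = 0.322 kJ/s

amphipods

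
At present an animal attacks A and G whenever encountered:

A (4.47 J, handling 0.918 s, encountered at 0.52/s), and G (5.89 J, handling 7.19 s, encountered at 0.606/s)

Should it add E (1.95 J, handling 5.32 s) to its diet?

Current rate: (0.52×4.47 + 0.606×5.89)/(1 + 0.52×0.918 + 0.606×7.19) = 1.01 J/s.
E: E/h = 1.95/5.32 = 0.3665 J/s.
0.3665 < 1.01, so adding E would lower the average — exclude it.

No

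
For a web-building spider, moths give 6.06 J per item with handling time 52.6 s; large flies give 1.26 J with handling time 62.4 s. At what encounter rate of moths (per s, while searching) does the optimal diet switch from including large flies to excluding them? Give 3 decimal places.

The zero-one rule: include large flies iff E₂/h₂ > λE₁/(1+λh₁). Equality gives the switch point.
λE₁h₂ = E₂ + λE₂h₁ ⇒ λ = E₂/(E₁h₂ − E₂h₁) = 1.26/(378.1 − 66.28) = 0.00404 per s.

0.004 per s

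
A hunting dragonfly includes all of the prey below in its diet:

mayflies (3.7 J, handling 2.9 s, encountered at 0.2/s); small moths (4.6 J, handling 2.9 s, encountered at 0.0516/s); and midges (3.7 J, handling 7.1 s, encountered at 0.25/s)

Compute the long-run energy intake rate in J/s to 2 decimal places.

0.54 J/s

R = (0.2×3.7 + 0.0516×4.6 + 0.25×3.7) / (1 + 0.2×2.9 + 0.0516×2.9 + 0.25×7.1) = 1.902/3.505 = 0.5428 J/s.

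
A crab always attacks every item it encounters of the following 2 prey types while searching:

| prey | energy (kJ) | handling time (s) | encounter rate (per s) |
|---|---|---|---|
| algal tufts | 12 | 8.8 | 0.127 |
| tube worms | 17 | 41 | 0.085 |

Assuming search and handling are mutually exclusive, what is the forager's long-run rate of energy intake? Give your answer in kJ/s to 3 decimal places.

0.530 kJ/s

Energy encountered per unit search time: 0.127×12 + 0.085×17 = 2.969 kJ/s.
Handling time per unit search time: 0.127×8.8 + 0.085×41 = 4.603.
Rate = 2.969/(1 + 4.603) = 0.5299 kJ/s.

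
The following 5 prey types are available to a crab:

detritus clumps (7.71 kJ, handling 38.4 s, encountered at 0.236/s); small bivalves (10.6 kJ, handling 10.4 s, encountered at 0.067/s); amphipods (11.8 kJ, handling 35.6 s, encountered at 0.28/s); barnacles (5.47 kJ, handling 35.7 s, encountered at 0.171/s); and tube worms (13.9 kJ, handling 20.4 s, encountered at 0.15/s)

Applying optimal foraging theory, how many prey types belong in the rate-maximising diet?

E/h in descending order: small bivalves 1.02, tube worms 0.681, amphipods 0.331, detritus clumps 0.201, barnacles 0.153 kJ/s. The optimal diet is the largest prefix of this list for which every included type satisfies E_i/h_i > R on the types above it.
Rate on top 1: 0.4186. tube worms: 0.681 > 0.4186 → include.
Rate on top 2: 0.5876. amphipods: 0.331 < 0.5876 → exclude; stop.
Optimal diet: small bivalves, tube worms — 2 of 5 types.

2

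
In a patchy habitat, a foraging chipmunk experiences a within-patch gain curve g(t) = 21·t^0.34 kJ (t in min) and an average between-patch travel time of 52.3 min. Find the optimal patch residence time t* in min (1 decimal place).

26.9 min

By the marginal value theorem, leave when the instantaneous gain rate g'(t) equals the habitat-wide average g(t)/(T + t).
g'(t) = 0.34·21·t^-0.66. Setting 0.34·21·t^-0.66 = 21·t^0.34/(52.3+t) gives 0.34(52.3+t) = t, so 0.66·t = 0.34×52.3.
t* = 0.34×52.3/0.66 = 26.94 min.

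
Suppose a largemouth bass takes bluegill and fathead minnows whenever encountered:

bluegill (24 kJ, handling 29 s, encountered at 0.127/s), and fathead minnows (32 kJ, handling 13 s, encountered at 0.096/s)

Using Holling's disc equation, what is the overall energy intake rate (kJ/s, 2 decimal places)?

R = (0.127×24 + 0.096×32) / (1 + 0.127×29 + 0.096×13) = 6.12/5.931 = 1.032 kJ/s.

1.03 kJ/s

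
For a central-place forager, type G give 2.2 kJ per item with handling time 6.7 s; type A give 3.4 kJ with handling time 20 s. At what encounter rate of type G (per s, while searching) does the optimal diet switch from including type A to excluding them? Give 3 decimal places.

0.160 per s

At the threshold, the rate on type G alone equals the profitability of type A: λ·2.2/(1 + λ·6.7) = 3.4/20 = 0.17.
Rearranging, λ(2.2 − 0.17×6.7) = 0.17, so λ = 0.17/1.061 = 0.1602 per s.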